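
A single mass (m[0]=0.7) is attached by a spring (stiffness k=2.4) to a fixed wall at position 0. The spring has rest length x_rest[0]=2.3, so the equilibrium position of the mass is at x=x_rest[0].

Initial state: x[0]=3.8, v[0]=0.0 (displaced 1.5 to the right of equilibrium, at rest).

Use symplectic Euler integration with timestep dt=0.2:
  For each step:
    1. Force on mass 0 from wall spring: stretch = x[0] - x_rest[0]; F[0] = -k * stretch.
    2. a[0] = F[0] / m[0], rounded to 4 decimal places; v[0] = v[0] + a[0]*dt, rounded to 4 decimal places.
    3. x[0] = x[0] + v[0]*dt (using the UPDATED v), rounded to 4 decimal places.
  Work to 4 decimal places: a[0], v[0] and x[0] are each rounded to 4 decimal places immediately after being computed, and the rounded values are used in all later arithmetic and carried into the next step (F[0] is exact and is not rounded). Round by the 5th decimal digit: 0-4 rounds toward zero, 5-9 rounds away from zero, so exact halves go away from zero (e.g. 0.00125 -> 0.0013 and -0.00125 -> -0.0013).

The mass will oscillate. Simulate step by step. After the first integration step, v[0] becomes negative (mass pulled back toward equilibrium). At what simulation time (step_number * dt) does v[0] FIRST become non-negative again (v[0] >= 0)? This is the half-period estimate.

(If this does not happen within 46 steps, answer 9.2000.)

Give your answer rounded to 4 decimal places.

Step 0: x=[3.8000] v=[0.0000]
Step 1: x=[3.5943] v=[-1.0286]
Step 2: x=[3.2111] v=[-1.9161]
Step 3: x=[2.7029] v=[-2.5409]
Step 4: x=[2.1395] v=[-2.8172]
Step 5: x=[1.5981] v=[-2.7071]
Step 6: x=[1.1529] v=[-2.2258]
Step 7: x=[0.8651] v=[-1.4392]
Step 8: x=[0.7740] v=[-0.4553]
Step 9: x=[0.8922] v=[0.5911]
First v>=0 after going negative at step 9, time=1.8000

Answer: 1.8000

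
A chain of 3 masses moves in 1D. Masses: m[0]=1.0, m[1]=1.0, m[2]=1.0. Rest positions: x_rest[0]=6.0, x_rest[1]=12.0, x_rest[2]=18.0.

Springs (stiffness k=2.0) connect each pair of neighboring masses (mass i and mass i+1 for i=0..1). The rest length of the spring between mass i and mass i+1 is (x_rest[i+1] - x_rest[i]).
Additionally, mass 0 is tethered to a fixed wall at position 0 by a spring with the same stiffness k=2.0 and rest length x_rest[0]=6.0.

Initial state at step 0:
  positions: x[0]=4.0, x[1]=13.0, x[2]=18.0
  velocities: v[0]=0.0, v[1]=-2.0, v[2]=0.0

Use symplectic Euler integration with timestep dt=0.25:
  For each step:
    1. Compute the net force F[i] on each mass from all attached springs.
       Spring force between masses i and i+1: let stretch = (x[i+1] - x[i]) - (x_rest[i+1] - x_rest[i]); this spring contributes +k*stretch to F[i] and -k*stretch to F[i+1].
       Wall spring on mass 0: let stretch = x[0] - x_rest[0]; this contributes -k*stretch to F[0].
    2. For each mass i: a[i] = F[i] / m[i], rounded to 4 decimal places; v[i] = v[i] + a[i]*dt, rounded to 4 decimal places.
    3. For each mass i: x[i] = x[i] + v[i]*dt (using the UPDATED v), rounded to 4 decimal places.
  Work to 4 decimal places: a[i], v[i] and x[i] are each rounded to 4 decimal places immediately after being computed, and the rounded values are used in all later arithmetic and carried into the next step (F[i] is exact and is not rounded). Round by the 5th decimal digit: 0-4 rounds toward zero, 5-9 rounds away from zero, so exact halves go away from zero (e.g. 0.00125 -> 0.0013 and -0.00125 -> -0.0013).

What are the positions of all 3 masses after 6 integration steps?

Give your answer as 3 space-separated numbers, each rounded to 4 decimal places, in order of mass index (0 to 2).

Answer: 6.5242 10.9872 16.4613

Derivation:
Step 0: x=[4.0000 13.0000 18.0000] v=[0.0000 -2.0000 0.0000]
Step 1: x=[4.6250 12.0000 18.1250] v=[2.5000 -4.0000 0.5000]
Step 2: x=[5.5938 10.8438 18.2344] v=[3.8750 -4.6250 0.4375]
Step 3: x=[6.5196 9.9551 18.1700] v=[3.7031 -3.5547 -0.2578]
Step 4: x=[7.0599 9.6639 17.8287] v=[2.1611 -1.1650 -1.3653]
Step 5: x=[7.0432 10.0678 17.2168] v=[-0.0669 1.6154 -2.4477]
Step 6: x=[6.5242 10.9872 16.4613] v=[-2.0762 3.6776 -3.0222]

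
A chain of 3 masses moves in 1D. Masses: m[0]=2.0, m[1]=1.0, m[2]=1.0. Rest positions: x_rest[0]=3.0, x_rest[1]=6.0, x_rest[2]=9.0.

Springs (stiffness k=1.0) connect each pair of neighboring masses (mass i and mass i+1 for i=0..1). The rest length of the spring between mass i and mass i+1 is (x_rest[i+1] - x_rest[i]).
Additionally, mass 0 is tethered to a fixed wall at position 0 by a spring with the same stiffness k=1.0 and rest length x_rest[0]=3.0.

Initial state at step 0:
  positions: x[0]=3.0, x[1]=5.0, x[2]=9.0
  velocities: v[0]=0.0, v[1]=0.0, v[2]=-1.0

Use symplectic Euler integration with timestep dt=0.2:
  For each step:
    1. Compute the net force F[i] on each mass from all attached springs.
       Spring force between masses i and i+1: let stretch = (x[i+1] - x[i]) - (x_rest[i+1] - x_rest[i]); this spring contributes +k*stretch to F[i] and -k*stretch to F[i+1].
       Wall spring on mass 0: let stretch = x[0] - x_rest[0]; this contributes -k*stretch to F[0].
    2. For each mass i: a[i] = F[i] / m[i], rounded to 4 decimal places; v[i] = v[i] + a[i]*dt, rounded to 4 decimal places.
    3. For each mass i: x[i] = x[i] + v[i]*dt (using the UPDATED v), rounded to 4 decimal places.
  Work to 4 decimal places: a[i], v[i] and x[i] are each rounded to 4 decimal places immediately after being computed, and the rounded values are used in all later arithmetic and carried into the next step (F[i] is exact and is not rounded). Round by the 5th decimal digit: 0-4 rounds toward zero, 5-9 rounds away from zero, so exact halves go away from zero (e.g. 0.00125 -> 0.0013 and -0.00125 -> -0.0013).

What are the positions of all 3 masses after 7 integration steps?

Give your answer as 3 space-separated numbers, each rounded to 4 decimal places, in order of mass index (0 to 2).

Step 0: x=[3.0000 5.0000 9.0000] v=[0.0000 0.0000 -1.0000]
Step 1: x=[2.9800 5.0800 8.7600] v=[-0.1000 0.4000 -1.2000]
Step 2: x=[2.9424 5.2232 8.4928] v=[-0.1880 0.7160 -1.3360]
Step 3: x=[2.8916 5.4060 8.2148] v=[-0.2542 0.9138 -1.3899]
Step 4: x=[2.8332 5.6005 7.9445] v=[-0.2919 0.9727 -1.3517]
Step 5: x=[2.7735 5.7781 7.7004] v=[-0.2985 0.8880 -1.2205]
Step 6: x=[2.7184 5.9124 7.4994] v=[-0.2754 0.6715 -1.0050]
Step 7: x=[2.6728 5.9824 7.3549] v=[-0.2278 0.3501 -0.7224]

Answer: 2.6728 5.9824 7.3549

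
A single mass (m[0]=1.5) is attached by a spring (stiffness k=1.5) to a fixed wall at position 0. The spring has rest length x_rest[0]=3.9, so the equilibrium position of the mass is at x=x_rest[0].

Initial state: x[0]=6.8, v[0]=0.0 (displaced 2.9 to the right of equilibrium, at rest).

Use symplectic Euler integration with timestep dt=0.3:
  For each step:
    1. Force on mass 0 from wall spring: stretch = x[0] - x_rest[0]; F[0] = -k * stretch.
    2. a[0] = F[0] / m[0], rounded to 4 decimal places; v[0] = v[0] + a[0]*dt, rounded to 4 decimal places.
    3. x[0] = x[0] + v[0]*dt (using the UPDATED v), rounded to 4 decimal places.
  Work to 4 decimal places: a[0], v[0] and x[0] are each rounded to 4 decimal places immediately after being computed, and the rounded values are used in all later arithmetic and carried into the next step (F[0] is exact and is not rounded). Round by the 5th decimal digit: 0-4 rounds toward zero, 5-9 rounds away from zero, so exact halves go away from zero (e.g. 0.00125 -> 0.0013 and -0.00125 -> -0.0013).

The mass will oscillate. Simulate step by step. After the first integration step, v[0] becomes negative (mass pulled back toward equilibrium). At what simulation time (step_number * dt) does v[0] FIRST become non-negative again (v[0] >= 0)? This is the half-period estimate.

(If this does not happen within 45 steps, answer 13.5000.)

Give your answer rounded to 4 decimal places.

Step 0: x=[6.8000] v=[0.0000]
Step 1: x=[6.5390] v=[-0.8700]
Step 2: x=[6.0405] v=[-1.6617]
Step 3: x=[5.3493] v=[-2.3039]
Step 4: x=[4.5277] v=[-2.7387]
Step 5: x=[3.6496] v=[-2.9270]
Step 6: x=[2.7940] v=[-2.8519]
Step 7: x=[2.0380] v=[-2.5201]
Step 8: x=[1.4496] v=[-1.9615]
Step 9: x=[1.0817] v=[-1.2264]
Step 10: x=[0.9674] v=[-0.3809]
Step 11: x=[1.1171] v=[0.4989]
First v>=0 after going negative at step 11, time=3.3000

Answer: 3.3000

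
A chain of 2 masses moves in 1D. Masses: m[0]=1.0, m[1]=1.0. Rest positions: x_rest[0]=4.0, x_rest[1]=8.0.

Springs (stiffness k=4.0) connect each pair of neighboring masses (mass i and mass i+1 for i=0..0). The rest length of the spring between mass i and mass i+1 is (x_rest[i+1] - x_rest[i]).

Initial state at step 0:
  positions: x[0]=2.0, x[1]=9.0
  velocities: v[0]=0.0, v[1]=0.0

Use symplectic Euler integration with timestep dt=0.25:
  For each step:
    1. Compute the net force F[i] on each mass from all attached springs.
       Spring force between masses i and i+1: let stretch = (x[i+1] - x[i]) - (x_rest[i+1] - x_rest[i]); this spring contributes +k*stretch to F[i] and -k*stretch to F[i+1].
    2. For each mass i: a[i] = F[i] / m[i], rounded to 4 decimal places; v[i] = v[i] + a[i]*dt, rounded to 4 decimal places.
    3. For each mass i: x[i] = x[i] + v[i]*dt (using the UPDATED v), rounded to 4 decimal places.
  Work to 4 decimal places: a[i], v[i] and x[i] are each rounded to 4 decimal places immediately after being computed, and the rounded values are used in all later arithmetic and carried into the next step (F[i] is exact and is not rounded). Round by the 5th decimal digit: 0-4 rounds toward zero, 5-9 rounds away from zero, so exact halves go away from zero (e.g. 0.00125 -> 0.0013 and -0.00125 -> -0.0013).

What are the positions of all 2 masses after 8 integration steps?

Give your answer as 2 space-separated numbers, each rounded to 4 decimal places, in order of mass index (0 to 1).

Answer: 1.9122 9.0880

Derivation:
Step 0: x=[2.0000 9.0000] v=[0.0000 0.0000]
Step 1: x=[2.7500 8.2500] v=[3.0000 -3.0000]
Step 2: x=[3.8750 7.1250] v=[4.5000 -4.5000]
Step 3: x=[4.8125 6.1875] v=[3.7500 -3.7500]
Step 4: x=[5.0938 5.9063] v=[1.1250 -1.1250]
Step 5: x=[4.5782 6.4219] v=[-2.0625 2.0625]
Step 6: x=[3.5235 7.4766] v=[-4.2188 4.2188]
Step 7: x=[2.4571 8.5430] v=[-4.2657 4.2657]
Step 8: x=[1.9122 9.0880] v=[-2.1798 2.1798]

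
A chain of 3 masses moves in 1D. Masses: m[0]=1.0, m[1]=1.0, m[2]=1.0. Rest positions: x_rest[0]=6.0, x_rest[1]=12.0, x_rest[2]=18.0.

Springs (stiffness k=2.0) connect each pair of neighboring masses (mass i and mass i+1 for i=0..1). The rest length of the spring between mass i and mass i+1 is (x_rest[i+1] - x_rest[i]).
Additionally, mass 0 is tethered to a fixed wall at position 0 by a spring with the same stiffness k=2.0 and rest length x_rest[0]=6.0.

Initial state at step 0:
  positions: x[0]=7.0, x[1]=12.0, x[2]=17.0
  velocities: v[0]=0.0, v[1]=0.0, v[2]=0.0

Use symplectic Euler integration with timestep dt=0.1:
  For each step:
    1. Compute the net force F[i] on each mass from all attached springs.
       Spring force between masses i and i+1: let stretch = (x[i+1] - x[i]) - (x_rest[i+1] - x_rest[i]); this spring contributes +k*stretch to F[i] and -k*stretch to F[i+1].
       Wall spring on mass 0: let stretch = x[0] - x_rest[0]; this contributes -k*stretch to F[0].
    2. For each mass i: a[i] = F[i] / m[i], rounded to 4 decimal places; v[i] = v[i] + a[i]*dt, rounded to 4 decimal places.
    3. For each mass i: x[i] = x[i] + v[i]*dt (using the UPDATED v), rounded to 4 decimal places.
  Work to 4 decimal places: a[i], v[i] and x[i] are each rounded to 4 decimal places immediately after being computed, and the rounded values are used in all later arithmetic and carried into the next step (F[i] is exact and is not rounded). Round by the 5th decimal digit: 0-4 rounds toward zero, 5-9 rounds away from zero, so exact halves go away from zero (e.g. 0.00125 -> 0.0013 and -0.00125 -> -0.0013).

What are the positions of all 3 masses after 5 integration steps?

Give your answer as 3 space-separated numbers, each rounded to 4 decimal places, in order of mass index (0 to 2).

Answer: 6.4540 11.9870 17.2860

Derivation:
Step 0: x=[7.0000 12.0000 17.0000] v=[0.0000 0.0000 0.0000]
Step 1: x=[6.9600 12.0000 17.0200] v=[-0.4000 0.0000 0.2000]
Step 2: x=[6.8816 11.9996 17.0596] v=[-0.7840 -0.0040 0.3960]
Step 3: x=[6.7679 11.9980 17.1180] v=[-1.1367 -0.0156 0.5840]
Step 4: x=[6.6235 11.9942 17.1940] v=[-1.4443 -0.0376 0.7600]
Step 5: x=[6.4540 11.9870 17.2860] v=[-1.6949 -0.0718 0.9200]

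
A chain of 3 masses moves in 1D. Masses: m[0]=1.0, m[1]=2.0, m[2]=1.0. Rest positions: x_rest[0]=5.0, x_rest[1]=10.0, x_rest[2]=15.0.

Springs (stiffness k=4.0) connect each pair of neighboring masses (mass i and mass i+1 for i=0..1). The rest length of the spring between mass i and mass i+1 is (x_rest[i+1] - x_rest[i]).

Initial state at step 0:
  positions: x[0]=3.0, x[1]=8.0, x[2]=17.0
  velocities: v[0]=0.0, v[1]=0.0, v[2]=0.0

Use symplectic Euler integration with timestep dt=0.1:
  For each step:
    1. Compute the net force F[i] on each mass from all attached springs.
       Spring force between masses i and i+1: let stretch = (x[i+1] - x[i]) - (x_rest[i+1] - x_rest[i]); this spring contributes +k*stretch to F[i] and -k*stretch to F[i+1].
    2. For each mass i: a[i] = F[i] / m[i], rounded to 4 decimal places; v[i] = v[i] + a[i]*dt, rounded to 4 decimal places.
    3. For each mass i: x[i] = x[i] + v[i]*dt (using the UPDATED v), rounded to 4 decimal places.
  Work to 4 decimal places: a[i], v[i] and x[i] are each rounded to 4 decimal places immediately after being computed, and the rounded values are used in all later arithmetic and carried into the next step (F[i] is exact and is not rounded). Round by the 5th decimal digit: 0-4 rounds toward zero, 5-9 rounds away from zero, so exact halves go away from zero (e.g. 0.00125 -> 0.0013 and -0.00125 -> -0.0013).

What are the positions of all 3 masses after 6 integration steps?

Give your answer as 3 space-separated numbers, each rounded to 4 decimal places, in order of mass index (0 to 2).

Step 0: x=[3.0000 8.0000 17.0000] v=[0.0000 0.0000 0.0000]
Step 1: x=[3.0000 8.0800 16.8400] v=[0.0000 0.8000 -1.6000]
Step 2: x=[3.0032 8.2336 16.5296] v=[0.0320 1.5360 -3.1040]
Step 3: x=[3.0156 8.4485 16.0874] v=[0.1242 2.1491 -4.4224]
Step 4: x=[3.0453 8.7075 15.5396] v=[0.2974 2.5903 -5.4780]
Step 5: x=[3.1015 8.9899 14.9185] v=[0.5623 2.8243 -6.2108]
Step 6: x=[3.1933 9.2731 14.2603] v=[0.9177 2.8323 -6.5822]

Answer: 3.1933 9.2731 14.2603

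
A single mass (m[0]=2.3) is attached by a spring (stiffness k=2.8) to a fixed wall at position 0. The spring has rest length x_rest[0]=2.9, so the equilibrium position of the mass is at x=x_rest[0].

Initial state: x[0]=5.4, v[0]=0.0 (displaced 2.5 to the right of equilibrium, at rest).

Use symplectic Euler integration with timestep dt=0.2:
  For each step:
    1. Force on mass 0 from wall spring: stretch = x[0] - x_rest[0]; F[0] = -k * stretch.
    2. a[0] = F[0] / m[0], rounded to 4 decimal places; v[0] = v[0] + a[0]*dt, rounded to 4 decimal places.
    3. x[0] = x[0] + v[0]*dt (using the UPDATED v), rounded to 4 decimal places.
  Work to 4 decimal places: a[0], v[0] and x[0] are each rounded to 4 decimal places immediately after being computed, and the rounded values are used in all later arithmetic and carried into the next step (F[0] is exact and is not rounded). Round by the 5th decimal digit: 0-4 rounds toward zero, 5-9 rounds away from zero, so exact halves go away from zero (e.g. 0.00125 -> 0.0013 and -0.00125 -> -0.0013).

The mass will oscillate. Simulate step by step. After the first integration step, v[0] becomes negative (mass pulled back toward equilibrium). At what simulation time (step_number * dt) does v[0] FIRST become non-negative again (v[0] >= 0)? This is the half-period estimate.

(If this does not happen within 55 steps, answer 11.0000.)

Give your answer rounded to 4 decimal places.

Answer: 3.0000

Derivation:
Step 0: x=[5.4000] v=[0.0000]
Step 1: x=[5.2783] v=[-0.6087]
Step 2: x=[5.0407] v=[-1.1878]
Step 3: x=[4.6989] v=[-1.7090]
Step 4: x=[4.2695] v=[-2.1470]
Step 5: x=[3.7734] v=[-2.4804]
Step 6: x=[3.2348] v=[-2.6931]
Step 7: x=[2.6799] v=[-2.7746]
Step 8: x=[2.1357] v=[-2.7210]
Step 9: x=[1.6287] v=[-2.5349]
Step 10: x=[1.1836] v=[-2.2254]
Step 11: x=[0.8221] v=[-1.8075]
Step 12: x=[0.5618] v=[-1.3016]
Step 13: x=[0.4153] v=[-0.7323]
Step 14: x=[0.3898] v=[-0.1273]
Step 15: x=[0.4866] v=[0.4839]
First v>=0 after going negative at step 15, time=3.0000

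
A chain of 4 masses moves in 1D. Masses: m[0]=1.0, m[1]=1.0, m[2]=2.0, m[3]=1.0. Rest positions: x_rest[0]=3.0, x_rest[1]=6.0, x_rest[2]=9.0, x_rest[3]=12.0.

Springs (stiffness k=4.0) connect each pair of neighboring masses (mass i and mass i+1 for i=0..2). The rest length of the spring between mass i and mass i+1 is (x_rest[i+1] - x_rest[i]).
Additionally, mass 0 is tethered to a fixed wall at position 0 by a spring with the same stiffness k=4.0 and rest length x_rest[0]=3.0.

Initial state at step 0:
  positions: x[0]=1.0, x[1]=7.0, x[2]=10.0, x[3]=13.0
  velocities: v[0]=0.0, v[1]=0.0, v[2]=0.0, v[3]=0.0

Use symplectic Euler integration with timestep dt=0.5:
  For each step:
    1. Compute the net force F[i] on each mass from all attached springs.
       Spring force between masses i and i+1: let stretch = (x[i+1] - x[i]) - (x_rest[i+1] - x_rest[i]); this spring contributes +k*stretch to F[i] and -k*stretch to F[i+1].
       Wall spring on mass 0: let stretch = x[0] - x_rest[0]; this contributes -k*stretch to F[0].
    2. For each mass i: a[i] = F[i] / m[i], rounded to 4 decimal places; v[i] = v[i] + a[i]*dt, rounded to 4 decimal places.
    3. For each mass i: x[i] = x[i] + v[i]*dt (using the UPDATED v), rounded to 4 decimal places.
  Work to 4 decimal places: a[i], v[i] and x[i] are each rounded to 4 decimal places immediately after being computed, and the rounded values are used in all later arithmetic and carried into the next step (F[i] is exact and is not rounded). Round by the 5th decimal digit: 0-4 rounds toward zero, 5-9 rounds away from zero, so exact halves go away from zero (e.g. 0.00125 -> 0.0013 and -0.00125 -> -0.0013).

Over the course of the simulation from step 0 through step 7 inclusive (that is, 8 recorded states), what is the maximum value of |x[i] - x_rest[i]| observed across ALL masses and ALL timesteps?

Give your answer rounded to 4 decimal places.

Step 0: x=[1.0000 7.0000 10.0000 13.0000] v=[0.0000 0.0000 0.0000 0.0000]
Step 1: x=[6.0000 4.0000 10.0000 13.0000] v=[10.0000 -6.0000 0.0000 0.0000]
Step 2: x=[3.0000 9.0000 8.5000 13.0000] v=[-6.0000 10.0000 -3.0000 0.0000]
Step 3: x=[3.0000 7.5000 9.5000 11.5000] v=[0.0000 -3.0000 2.0000 -3.0000]
Step 4: x=[4.5000 3.5000 10.5000 11.0000] v=[3.0000 -8.0000 2.0000 -1.0000]
Step 5: x=[0.5000 7.5000 8.2500 13.0000] v=[-8.0000 8.0000 -4.5000 4.0000]
Step 6: x=[3.0000 5.2500 8.0000 13.2500] v=[5.0000 -4.5000 -0.5000 0.5000]
Step 7: x=[4.7500 3.5000 9.0000 11.2500] v=[3.5000 -3.5000 2.0000 -4.0000]
Max displacement = 3.0000

Answer: 3.0000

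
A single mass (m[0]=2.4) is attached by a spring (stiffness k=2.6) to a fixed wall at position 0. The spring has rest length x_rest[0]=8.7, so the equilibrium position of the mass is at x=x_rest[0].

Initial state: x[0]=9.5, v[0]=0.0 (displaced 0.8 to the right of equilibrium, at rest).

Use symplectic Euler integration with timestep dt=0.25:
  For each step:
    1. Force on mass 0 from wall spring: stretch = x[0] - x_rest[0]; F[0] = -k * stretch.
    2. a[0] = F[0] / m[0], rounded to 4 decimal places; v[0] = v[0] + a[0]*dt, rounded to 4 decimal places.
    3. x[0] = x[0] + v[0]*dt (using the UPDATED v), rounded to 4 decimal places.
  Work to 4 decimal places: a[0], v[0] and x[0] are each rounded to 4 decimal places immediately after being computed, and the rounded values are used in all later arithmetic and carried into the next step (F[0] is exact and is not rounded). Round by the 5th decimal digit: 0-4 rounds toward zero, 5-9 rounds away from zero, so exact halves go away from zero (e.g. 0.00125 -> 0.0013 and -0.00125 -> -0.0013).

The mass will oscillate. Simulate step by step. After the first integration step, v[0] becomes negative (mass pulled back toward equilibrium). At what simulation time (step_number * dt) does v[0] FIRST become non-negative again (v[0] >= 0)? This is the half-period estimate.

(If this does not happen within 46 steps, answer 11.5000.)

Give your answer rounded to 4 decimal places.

Step 0: x=[9.5000] v=[0.0000]
Step 1: x=[9.4458] v=[-0.2167]
Step 2: x=[9.3411] v=[-0.4187]
Step 3: x=[9.1930] v=[-0.5923]
Step 4: x=[9.0116] v=[-0.7258]
Step 5: x=[8.8091] v=[-0.8102]
Step 6: x=[8.5992] v=[-0.8398]
Step 7: x=[8.3961] v=[-0.8125]
Step 8: x=[8.2136] v=[-0.7302]
Step 9: x=[8.0640] v=[-0.5985]
Step 10: x=[7.9574] v=[-0.4263]
Step 11: x=[7.9011] v=[-0.2252]
Step 12: x=[7.8989] v=[-0.0088]
Step 13: x=[7.9510] v=[0.2082]
First v>=0 after going negative at step 13, time=3.2500

Answer: 3.2500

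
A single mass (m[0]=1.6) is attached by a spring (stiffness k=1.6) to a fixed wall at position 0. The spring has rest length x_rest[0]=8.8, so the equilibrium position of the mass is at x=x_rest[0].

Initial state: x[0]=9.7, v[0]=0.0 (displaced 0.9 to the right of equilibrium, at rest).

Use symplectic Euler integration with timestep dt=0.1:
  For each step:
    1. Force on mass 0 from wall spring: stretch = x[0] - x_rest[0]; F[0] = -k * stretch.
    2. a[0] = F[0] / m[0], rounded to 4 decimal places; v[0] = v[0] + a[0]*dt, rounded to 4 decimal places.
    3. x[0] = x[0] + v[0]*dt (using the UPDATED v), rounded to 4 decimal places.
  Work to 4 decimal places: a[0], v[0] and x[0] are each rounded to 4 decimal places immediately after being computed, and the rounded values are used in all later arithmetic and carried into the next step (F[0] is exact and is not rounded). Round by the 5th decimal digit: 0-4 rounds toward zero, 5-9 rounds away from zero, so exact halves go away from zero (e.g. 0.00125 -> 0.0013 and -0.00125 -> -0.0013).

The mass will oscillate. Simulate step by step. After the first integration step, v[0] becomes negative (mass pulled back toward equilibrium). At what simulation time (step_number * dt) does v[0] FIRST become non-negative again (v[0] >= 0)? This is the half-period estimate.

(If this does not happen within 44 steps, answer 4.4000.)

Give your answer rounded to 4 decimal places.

Step 0: x=[9.7000] v=[0.0000]
Step 1: x=[9.6910] v=[-0.0900]
Step 2: x=[9.6731] v=[-0.1791]
Step 3: x=[9.6465] v=[-0.2664]
Step 4: x=[9.6114] v=[-0.3511]
Step 5: x=[9.5682] v=[-0.4322]
Step 6: x=[9.5173] v=[-0.5090]
Step 7: x=[9.4592] v=[-0.5807]
Step 8: x=[9.3945] v=[-0.6466]
Step 9: x=[9.3239] v=[-0.7061]
Step 10: x=[9.2481] v=[-0.7585]
Step 11: x=[9.1678] v=[-0.8033]
Step 12: x=[9.0838] v=[-0.8401]
Step 13: x=[8.9970] v=[-0.8685]
Step 14: x=[8.9082] v=[-0.8882]
Step 15: x=[8.8183] v=[-0.8990]
Step 16: x=[8.7282] v=[-0.9008]
Step 17: x=[8.6388] v=[-0.8936]
Step 18: x=[8.5511] v=[-0.8775]
Step 19: x=[8.4658] v=[-0.8526]
Step 20: x=[8.3839] v=[-0.8192]
Step 21: x=[8.3061] v=[-0.7776]
Step 22: x=[8.2333] v=[-0.7282]
Step 23: x=[8.1662] v=[-0.6715]
Step 24: x=[8.1054] v=[-0.6081]
Step 25: x=[8.0515] v=[-0.5386]
Step 26: x=[8.0051] v=[-0.4638]
Step 27: x=[7.9667] v=[-0.3843]
Step 28: x=[7.9366] v=[-0.3010]
Step 29: x=[7.9151] v=[-0.2147]
Step 30: x=[7.9025] v=[-0.1262]
Step 31: x=[7.8989] v=[-0.0365]
Step 32: x=[7.9043] v=[0.0536]
First v>=0 after going negative at step 32, time=3.2000

Answer: 3.2000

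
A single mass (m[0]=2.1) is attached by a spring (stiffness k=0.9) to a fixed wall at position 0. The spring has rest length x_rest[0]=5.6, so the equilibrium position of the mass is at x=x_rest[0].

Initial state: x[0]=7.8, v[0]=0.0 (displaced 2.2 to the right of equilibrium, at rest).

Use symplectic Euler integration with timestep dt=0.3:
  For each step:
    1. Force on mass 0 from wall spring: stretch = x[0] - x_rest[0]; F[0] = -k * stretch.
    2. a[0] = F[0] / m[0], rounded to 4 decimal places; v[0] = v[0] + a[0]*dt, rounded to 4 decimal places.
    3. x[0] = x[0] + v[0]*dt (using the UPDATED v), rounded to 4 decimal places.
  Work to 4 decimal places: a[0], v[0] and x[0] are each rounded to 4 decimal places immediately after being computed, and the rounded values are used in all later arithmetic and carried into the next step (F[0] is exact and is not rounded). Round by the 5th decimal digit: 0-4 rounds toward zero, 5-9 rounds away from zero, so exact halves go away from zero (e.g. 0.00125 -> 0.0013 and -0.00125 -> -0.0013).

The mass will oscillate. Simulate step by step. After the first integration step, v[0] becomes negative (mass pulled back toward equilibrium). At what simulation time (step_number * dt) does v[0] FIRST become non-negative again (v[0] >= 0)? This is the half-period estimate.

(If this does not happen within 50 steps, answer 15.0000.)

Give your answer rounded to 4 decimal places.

Step 0: x=[7.8000] v=[0.0000]
Step 1: x=[7.7151] v=[-0.2829]
Step 2: x=[7.5486] v=[-0.5549]
Step 3: x=[7.3070] v=[-0.8054]
Step 4: x=[6.9995] v=[-1.0249]
Step 5: x=[6.6381] v=[-1.2048]
Step 6: x=[6.2366] v=[-1.3383]
Step 7: x=[5.8106] v=[-1.4201]
Step 8: x=[5.3764] v=[-1.4472]
Step 9: x=[4.9509] v=[-1.4185]
Step 10: x=[4.5504] v=[-1.3350]
Step 11: x=[4.1904] v=[-1.2001]
Step 12: x=[3.8847] v=[-1.0189]
Step 13: x=[3.6452] v=[-0.7984]
Step 14: x=[3.4811] v=[-0.5471]
Step 15: x=[3.3987] v=[-0.2747]
Step 16: x=[3.4012] v=[0.0083]
First v>=0 after going negative at step 16, time=4.8000

Answer: 4.8000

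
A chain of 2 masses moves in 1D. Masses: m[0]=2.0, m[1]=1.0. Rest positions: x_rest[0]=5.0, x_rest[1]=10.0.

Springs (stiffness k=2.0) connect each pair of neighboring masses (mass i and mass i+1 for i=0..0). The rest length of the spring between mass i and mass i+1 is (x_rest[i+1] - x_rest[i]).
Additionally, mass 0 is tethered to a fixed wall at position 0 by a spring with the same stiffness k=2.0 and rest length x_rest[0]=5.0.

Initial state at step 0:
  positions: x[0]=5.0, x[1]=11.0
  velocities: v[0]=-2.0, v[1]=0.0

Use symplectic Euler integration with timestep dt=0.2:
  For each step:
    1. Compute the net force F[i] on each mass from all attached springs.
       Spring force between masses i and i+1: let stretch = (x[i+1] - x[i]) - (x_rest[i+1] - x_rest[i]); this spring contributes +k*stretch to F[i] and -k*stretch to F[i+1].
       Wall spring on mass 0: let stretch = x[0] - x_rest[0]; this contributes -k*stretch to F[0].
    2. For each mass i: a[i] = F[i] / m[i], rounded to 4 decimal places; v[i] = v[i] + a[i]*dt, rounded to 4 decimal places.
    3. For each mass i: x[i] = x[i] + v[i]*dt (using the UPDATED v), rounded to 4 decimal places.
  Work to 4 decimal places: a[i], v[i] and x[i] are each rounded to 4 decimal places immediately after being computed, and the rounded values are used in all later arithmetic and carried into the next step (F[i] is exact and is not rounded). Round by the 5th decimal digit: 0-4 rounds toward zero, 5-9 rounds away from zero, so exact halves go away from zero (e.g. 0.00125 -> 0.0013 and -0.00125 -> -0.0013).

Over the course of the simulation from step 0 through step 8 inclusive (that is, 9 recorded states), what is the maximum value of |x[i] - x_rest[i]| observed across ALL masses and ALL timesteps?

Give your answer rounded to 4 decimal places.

Answer: 1.9893

Derivation:
Step 0: x=[5.0000 11.0000] v=[-2.0000 0.0000]
Step 1: x=[4.6400 10.9200] v=[-1.8000 -0.4000]
Step 2: x=[4.3456 10.7376] v=[-1.4720 -0.9120]
Step 3: x=[4.1331 10.4438] v=[-1.0627 -1.4688]
Step 4: x=[4.0077 10.0452] v=[-0.6272 -1.9931]
Step 5: x=[3.9635 9.5636] v=[-0.2212 -2.4081]
Step 6: x=[3.9847 9.0340] v=[0.1061 -2.6481]
Step 7: x=[4.0485 8.5004] v=[0.3190 -2.6678]
Step 8: x=[4.1284 8.0107] v=[0.3997 -2.4486]
Max displacement = 1.9893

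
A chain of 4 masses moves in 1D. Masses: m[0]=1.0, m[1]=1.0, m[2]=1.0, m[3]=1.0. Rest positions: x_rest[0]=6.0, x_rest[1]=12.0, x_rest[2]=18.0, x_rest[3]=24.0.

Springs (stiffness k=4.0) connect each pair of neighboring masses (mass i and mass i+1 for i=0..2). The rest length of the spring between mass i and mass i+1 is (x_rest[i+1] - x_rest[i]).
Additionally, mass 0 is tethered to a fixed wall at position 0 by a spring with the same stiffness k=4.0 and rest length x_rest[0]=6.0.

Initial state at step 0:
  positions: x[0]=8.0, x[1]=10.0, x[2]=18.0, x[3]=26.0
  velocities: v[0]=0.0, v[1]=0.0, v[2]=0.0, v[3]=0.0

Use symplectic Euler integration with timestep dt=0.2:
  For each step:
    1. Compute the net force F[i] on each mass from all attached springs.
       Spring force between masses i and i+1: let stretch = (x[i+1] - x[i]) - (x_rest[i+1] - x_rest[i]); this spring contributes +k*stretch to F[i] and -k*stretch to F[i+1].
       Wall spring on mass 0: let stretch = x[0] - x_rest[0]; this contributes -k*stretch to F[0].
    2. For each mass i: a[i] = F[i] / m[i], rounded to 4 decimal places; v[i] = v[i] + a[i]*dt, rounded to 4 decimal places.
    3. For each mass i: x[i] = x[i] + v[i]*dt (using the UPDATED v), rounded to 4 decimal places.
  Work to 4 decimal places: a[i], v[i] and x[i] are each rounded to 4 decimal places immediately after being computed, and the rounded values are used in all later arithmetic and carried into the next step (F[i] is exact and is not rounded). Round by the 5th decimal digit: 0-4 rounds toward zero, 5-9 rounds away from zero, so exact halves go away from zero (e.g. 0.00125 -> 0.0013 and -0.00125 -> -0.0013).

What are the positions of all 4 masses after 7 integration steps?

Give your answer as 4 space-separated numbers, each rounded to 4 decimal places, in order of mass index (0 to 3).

Answer: 7.4007 11.8346 19.2668 23.2091

Derivation:
Step 0: x=[8.0000 10.0000 18.0000 26.0000] v=[0.0000 0.0000 0.0000 0.0000]
Step 1: x=[7.0400 10.9600 18.0000 25.6800] v=[-4.8000 4.8000 0.0000 -1.6000]
Step 2: x=[5.5808 12.4192 18.1024 25.0912] v=[-7.2960 7.2960 0.5120 -2.9440]
Step 3: x=[4.3228 13.6936 18.4137 24.3442] v=[-6.2899 6.3718 1.5565 -3.7350]
Step 4: x=[3.8725 14.2238 18.9187 23.6083] v=[-2.2515 2.6512 2.5248 -3.6794]
Step 5: x=[4.4588 13.8490 19.4228 23.0821] v=[2.9315 -1.8739 2.5206 -2.6311]
Step 6: x=[5.8341 12.8636 19.6206 22.9304] v=[6.8766 -4.9270 0.9890 -0.7585]
Step 7: x=[7.4007 11.8346 19.2668 23.2091] v=[7.8329 -5.1450 -1.7688 1.3937]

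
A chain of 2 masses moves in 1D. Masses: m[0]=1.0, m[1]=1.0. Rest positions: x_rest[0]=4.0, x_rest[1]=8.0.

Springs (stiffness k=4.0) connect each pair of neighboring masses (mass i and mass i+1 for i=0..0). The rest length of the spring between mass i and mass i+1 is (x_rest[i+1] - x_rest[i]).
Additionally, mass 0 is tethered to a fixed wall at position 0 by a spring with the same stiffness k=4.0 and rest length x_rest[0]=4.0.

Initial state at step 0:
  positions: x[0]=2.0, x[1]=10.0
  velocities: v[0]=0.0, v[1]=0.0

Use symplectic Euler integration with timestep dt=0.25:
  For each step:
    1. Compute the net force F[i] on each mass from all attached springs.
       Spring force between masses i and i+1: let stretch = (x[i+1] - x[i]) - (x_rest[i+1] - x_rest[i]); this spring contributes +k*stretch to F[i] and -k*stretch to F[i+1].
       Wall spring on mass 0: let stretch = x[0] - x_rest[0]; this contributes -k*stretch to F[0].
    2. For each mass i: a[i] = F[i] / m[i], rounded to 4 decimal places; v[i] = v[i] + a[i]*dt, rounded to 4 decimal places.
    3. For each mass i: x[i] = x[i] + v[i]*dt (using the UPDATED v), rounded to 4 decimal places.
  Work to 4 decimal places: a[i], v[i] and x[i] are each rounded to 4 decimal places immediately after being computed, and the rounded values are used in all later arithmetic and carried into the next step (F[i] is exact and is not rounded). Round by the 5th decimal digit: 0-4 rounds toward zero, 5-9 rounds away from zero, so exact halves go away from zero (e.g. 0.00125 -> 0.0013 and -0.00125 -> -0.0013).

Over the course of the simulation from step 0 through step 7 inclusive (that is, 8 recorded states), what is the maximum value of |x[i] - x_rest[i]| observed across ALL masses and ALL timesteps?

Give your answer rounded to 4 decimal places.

Answer: 2.7961

Derivation:
Step 0: x=[2.0000 10.0000] v=[0.0000 0.0000]
Step 1: x=[3.5000 9.0000] v=[6.0000 -4.0000]
Step 2: x=[5.5000 7.6250] v=[8.0000 -5.5000]
Step 3: x=[6.6563 6.7188] v=[4.6250 -3.6250]
Step 4: x=[6.1641 6.7969] v=[-1.9688 0.3125]
Step 5: x=[4.2891 7.7168] v=[-7.5001 3.6797]
Step 6: x=[2.1987 8.7798] v=[-8.3615 4.2520]
Step 7: x=[1.2039 9.1975] v=[-3.9791 1.6709]
Max displacement = 2.7961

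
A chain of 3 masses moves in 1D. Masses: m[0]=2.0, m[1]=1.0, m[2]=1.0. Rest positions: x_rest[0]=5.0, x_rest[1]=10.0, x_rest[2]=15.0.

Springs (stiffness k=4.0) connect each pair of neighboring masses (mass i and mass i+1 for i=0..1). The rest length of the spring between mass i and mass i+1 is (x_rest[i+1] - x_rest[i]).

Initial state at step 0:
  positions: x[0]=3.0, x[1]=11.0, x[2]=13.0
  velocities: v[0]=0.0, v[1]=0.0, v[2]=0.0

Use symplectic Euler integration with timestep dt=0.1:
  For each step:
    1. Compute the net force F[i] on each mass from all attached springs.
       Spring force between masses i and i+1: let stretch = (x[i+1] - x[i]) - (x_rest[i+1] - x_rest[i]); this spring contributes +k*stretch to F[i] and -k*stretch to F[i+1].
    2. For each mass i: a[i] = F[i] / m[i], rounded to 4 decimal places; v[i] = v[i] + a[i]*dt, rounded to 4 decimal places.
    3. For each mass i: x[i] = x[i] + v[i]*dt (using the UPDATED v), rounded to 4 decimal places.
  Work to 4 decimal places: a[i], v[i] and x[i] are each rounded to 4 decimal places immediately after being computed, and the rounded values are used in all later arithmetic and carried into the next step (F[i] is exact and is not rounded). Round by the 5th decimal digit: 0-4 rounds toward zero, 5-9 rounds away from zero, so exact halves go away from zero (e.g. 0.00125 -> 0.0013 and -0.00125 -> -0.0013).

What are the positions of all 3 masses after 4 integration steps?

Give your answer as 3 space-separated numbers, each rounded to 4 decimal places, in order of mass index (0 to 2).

Answer: 3.5145 8.9759 13.9952

Derivation:
Step 0: x=[3.0000 11.0000 13.0000] v=[0.0000 0.0000 0.0000]
Step 1: x=[3.0600 10.7600 13.1200] v=[0.6000 -2.4000 1.2000]
Step 2: x=[3.1740 10.3064 13.3456] v=[1.1400 -4.5360 2.2560]
Step 3: x=[3.3307 9.6891 13.6496] v=[1.5665 -6.1733 3.0403]
Step 4: x=[3.5145 8.9759 13.9952] v=[1.8382 -7.1325 3.4561]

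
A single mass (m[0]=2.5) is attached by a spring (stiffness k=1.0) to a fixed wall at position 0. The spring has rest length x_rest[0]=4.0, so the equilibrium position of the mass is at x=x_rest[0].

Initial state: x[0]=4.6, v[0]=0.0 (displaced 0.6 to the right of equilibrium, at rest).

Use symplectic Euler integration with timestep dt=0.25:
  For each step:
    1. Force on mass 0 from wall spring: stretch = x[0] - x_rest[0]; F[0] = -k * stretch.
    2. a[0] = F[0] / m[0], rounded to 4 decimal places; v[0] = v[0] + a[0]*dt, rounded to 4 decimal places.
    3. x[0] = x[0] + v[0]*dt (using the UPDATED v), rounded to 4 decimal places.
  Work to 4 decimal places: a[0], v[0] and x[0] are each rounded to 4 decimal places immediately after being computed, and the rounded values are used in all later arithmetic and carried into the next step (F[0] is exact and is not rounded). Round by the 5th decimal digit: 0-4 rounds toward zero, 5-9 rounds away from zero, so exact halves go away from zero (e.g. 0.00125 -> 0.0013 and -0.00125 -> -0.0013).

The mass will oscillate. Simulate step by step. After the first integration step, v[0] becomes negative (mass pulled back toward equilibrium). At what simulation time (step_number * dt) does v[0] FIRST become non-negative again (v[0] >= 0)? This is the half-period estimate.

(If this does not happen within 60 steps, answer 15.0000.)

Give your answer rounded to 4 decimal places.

Answer: 5.0000

Derivation:
Step 0: x=[4.6000] v=[0.0000]
Step 1: x=[4.5850] v=[-0.0600]
Step 2: x=[4.5554] v=[-0.1185]
Step 3: x=[4.5119] v=[-0.1741]
Step 4: x=[4.4556] v=[-0.2253]
Step 5: x=[4.3879] v=[-0.2709]
Step 6: x=[4.3105] v=[-0.3097]
Step 7: x=[4.2253] v=[-0.3408]
Step 8: x=[4.1345] v=[-0.3633]
Step 9: x=[4.0403] v=[-0.3768]
Step 10: x=[3.9451] v=[-0.3808]
Step 11: x=[3.8513] v=[-0.3753]
Step 12: x=[3.7612] v=[-0.3604]
Step 13: x=[3.6771] v=[-0.3365]
Step 14: x=[3.6011] v=[-0.3042]
Step 15: x=[3.5350] v=[-0.2643]
Step 16: x=[3.4806] v=[-0.2178]
Step 17: x=[3.4391] v=[-0.1659]
Step 18: x=[3.4117] v=[-0.1098]
Step 19: x=[3.3990] v=[-0.0510]
Step 20: x=[3.4013] v=[0.0091]
First v>=0 after going negative at step 20, time=5.0000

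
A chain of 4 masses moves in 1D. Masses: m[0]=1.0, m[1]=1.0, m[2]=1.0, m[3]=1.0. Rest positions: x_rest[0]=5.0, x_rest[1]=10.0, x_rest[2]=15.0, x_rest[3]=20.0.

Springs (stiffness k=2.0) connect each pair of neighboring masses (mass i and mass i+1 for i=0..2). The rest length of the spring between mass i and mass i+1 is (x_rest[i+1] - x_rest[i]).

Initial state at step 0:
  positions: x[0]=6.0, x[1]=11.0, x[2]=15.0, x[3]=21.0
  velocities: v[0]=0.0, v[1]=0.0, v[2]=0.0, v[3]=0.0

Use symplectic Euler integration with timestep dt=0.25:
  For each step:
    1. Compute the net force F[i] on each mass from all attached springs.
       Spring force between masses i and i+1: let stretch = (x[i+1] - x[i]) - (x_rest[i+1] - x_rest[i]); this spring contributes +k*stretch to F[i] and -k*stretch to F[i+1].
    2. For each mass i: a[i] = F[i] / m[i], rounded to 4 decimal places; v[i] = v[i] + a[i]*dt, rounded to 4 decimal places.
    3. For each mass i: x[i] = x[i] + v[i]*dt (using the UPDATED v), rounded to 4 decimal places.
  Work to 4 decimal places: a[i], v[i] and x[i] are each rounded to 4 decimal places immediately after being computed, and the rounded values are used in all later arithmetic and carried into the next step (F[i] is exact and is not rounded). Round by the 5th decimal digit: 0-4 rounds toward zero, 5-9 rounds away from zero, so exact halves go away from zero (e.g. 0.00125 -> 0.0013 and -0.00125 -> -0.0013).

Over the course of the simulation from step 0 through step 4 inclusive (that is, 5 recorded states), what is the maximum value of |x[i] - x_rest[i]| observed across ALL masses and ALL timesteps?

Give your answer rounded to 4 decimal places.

Step 0: x=[6.0000 11.0000 15.0000 21.0000] v=[0.0000 0.0000 0.0000 0.0000]
Step 1: x=[6.0000 10.8750 15.2500 20.8750] v=[0.0000 -0.5000 1.0000 -0.5000]
Step 2: x=[5.9844 10.6875 15.6563 20.6719] v=[-0.0625 -0.7500 1.6250 -0.8125]
Step 3: x=[5.9317 10.5332 16.0684 20.4668] v=[-0.2110 -0.6172 1.6484 -0.8203]
Step 4: x=[5.8291 10.4956 16.3384 20.3369] v=[-0.4103 -0.1504 1.0800 -0.5195]
Max displacement = 1.3384

Answer: 1.3384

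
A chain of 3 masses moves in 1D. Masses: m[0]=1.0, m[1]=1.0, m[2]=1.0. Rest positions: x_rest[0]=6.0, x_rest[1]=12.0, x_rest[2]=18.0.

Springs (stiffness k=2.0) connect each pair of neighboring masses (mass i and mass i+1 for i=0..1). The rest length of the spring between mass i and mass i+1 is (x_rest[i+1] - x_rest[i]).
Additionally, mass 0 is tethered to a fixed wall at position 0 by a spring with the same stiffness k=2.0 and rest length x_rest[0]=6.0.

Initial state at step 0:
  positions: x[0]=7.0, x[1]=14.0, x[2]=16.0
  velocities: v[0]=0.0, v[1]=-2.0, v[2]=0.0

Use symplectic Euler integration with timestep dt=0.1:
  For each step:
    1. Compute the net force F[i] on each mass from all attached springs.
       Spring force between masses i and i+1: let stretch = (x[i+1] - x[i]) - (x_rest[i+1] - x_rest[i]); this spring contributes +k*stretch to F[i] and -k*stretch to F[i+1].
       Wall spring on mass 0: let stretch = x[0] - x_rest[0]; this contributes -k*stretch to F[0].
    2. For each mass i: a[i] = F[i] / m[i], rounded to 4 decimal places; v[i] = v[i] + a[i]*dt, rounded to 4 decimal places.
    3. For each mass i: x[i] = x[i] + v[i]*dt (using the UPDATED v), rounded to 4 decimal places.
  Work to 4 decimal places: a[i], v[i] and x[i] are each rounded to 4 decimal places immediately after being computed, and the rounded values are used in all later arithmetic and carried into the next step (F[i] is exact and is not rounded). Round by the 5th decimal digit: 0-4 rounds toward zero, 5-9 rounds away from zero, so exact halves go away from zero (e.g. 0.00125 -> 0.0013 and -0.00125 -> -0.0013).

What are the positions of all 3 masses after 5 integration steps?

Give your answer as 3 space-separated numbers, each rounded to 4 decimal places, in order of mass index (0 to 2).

Answer: 6.8618 11.8369 17.0040

Derivation:
Step 0: x=[7.0000 14.0000 16.0000] v=[0.0000 -2.0000 0.0000]
Step 1: x=[7.0000 13.7000 16.0800] v=[0.0000 -3.0000 0.8000]
Step 2: x=[6.9940 13.3136 16.2324] v=[-0.0600 -3.8640 1.5240]
Step 3: x=[6.9745 12.8592 16.4464] v=[-0.1949 -4.5442 2.1402]
Step 4: x=[6.9332 12.3588 16.7087] v=[-0.4129 -5.0037 2.6228]
Step 5: x=[6.8618 11.8369 17.0040] v=[-0.7144 -5.2188 2.9528]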